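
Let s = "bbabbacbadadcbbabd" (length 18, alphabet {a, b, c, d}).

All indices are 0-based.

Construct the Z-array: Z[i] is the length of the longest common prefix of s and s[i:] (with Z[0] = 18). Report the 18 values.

Z[0]=18
i=1: i≥r, start 0; Z[1]=1 extend→box=[1,2)
i=2: i≥r, start 0; Z[2]=0
i=3: i≥r, start 0; Z[3]=3 extend→box=[3,6)
i=4: min(r-i=2, Z[1]=1)=1; Z[4]=1
i=5: min(r-i=1, Z[2]=0)=0; Z[5]=0
i=6: i≥r, start 0; Z[6]=0
i=7: i≥r, start 0; Z[7]=1 extend→box=[7,8)
i=8: i≥r, start 0; Z[8]=0
i=9: i≥r, start 0; Z[9]=0
i=10: i≥r, start 0; Z[10]=0
i=11: i≥r, start 0; Z[11]=0
i=12: i≥r, start 0; Z[12]=0
i=13: i≥r, start 0; Z[13]=4 extend→box=[13,17)
i=14: min(r-i=3, Z[1]=1)=1; Z[14]=1
i=15: min(r-i=2, Z[2]=0)=0; Z[15]=0
i=16: min(r-i=1, Z[3]=3)=1; Z[16]=1
i=17: i≥r, start 0; Z[17]=0

[18, 1, 0, 3, 1, 0, 0, 1, 0, 0, 0, 0, 0, 4, 1, 0, 1, 0]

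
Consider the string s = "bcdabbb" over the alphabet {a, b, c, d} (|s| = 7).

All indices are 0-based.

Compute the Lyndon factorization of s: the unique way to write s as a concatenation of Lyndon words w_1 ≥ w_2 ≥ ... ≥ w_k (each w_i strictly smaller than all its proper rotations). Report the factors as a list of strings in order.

emit factor 1: 'bcd' (i=0, period=3)
emit factor 2: 'abbb' (i=3, period=4)

["bcd", "abbb"]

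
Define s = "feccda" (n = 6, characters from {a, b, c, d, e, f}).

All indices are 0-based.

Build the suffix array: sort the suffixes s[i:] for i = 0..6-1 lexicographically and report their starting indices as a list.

sorted suffixes:
  #0 SA[0]=5  'a'
  #1 SA[1]=2  'ccda'
  #2 SA[2]=3  'cda'
  #3 SA[3]=4  'da'
  #4 SA[4]=1  'eccda'
  #5 SA[5]=0  'feccda'

[5, 2, 3, 4, 1, 0]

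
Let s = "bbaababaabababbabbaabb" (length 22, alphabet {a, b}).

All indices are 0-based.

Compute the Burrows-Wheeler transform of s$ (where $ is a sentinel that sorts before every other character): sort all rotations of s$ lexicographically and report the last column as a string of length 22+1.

bbbbbaababbbbabaabaa$aa

rank  rotation                 last
    0  $bbaababaabababbabbaabb  b
    1  aababaabababbabbaabb$bb  b
    2  aabababbabbaabb$bbaabab  b
    3  aabb$bbaababaabababbabb  b
    4  abaabababbabbaabb$bbaab  b
    5  ababaabababbabbaabb$bba  a
    6  abababbabbaabb$bbaababa  a
    7  ababbabbaabb$bbaababaab  b
    8  abb$bbaababaabababbabba  a
    9  abbaabb$bbaababaabababb  b
   10  abbabbaabb$bbaababaabab  b
   11  b$bbaababaabababbabbaab  b
   12  baababaabababbabbaabb$b  b
   13  baabababbabbaabb$bbaaba  a
   14  baabb$bbaababaabababbab  b
   15  babaabababbabbaabb$bbaa  a
   16  bababbabbaabb$bbaababaa  a
   17  babbaabb$bbaababaababab  b
   18  babbabbaabb$bbaababaaba  a
   19  bb$bbaababaabababbabbaa  a
   20  bbaababaabababbabbaabb$  $
   21  bbaabb$bbaababaabababba  a
   22  bbabbaabb$bbaababaababa  a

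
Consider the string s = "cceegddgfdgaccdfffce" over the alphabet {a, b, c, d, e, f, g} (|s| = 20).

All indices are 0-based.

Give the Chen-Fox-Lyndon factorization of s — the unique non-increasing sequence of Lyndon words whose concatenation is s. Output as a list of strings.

["cceegddgfdg", "accdfffce"]

emit factor 1: 'cceegddgfdg' (i=0, period=11)
emit factor 2: 'accdfffce' (i=11, period=9)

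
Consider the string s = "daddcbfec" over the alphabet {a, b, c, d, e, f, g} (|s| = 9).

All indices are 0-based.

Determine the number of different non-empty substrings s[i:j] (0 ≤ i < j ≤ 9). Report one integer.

42

sorted suffixes:
  #0 SA[0]=1  'addcbfec'
  #1 SA[1]=5  'bfec'
  #2 SA[2]=8  'c'
  #3 SA[3]=4  'cbfec'
  #4 SA[4]=0  'daddcbfec'
  #5 SA[5]=3  'dcbfec'
  #6 SA[6]=2  'ddcbfec'
  #7 SA[7]=7  'ec'
  #8 SA[8]=6  'fec'

SA = [1, 5, 8, 4, 0, 3, 2, 7, 6]
rank  pair      lcp
   1  s[1:],s[5:]  0  ''
   2  s[5:],s[8:]  0  ''
   3  s[8:],s[4:]  1  'c'
   4  s[4:],s[0:]  0  ''
   5  s[0:],s[3:]  1  'd'
   6  s[3:],s[2:]  1  'd'
   7  s[2:],s[7:]  0  ''
   8  s[7:],s[6:]  0  ''

n(n+1)/2 = 9·10/2 = 45
Σ LCP = 0 + 0 + 0 + 1 + 0 + 1 + 1 + 0 + 0 = 3
distinct = 45 − 3 = 42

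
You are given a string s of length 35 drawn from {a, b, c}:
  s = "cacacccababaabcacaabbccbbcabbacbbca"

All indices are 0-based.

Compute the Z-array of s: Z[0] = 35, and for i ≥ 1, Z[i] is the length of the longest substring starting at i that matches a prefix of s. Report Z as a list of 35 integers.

[35, 0, 3, 0, 1, 1, 2, 0, 0, 0, 0, 0, 0, 0, 4, 0, 2, 0, 0, 0, 0, 1, 1, 0, 0, 2, 0, 0, 0, 0, 1, 0, 0, 2, 0]

Z[0]=35
i=1: outside box; Z[1]=0
i=2: outside box; Z[2]=3 extend→box=[2,5)
i=3: min(r-i=2, Z[1]=0)=0; Z[3]=0
i=4: min(r-i=1, Z[2]=3)=1; Z[4]=1
i=5: outside box; Z[5]=1 extend→box=[5,6)
i=6: outside box; Z[6]=2 extend→box=[6,8)
i=7: min(r-i=1, Z[1]=0)=0; Z[7]=0
i=8: outside box; Z[8]=0
i=9: outside box; Z[9]=0
i=10: outside box; Z[10]=0
i=11: outside box; Z[11]=0
i=12: outside box; Z[12]=0
i=13: outside box; Z[13]=0
i=14: outside box; Z[14]=4 extend→box=[14,18)
i=15: min(r-i=3, Z[1]=0)=0; Z[15]=0
i=16: min(r-i=2, Z[2]=3)=2; Z[16]=2
i=17: min(r-i=1, Z[3]=0)=0; Z[17]=0
i=18: outside box; Z[18]=0
i=19: outside box; Z[19]=0
i=20: outside box; Z[20]=0
i=21: outside box; Z[21]=1 extend→box=[21,22)
i=22: outside box; Z[22]=1 extend→box=[22,23)
i=23: outside box; Z[23]=0
i=24: outside box; Z[24]=0
i=25: outside box; Z[25]=2 extend→box=[25,27)
i=26: min(r-i=1, Z[1]=0)=0; Z[26]=0
i=27: outside box; Z[27]=0
i=28: outside box; Z[28]=0
i=29: outside box; Z[29]=0
i=30: outside box; Z[30]=1 extend→box=[30,31)
i=31: outside box; Z[31]=0
i=32: outside box; Z[32]=0
i=33: outside box; Z[33]=2 extend→box=[33,35)
i=34: min(r-i=1, Z[1]=0)=0; Z[34]=0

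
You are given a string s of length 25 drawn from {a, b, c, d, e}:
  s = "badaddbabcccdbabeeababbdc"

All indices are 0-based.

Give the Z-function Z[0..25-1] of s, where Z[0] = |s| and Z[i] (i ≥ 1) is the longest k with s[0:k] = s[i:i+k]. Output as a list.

[25, 0, 0, 0, 0, 0, 2, 0, 1, 0, 0, 0, 0, 2, 0, 1, 0, 0, 0, 2, 0, 1, 1, 0, 0]

Z[0]=25
i=1: fresh scan; Z[1]=0
i=2: fresh scan; Z[2]=0
i=3: fresh scan; Z[3]=0
i=4: fresh scan; Z[4]=0
i=5: fresh scan; Z[5]=0
i=6: fresh scan; Z[6]=2 scan→box=[6,8)
i=7: min(r-i=1, Z[1]=0)=0; Z[7]=0
i=8: fresh scan; Z[8]=1 scan→box=[8,9)
i=9: fresh scan; Z[9]=0
i=10: fresh scan; Z[10]=0
i=11: fresh scan; Z[11]=0
i=12: fresh scan; Z[12]=0
i=13: fresh scan; Z[13]=2 scan→box=[13,15)
i=14: min(r-i=1, Z[1]=0)=0; Z[14]=0
i=15: fresh scan; Z[15]=1 scan→box=[15,16)
i=16: fresh scan; Z[16]=0
i=17: fresh scan; Z[17]=0
i=18: fresh scan; Z[18]=0
i=19: fresh scan; Z[19]=2 scan→box=[19,21)
i=20: min(r-i=1, Z[1]=0)=0; Z[20]=0
i=21: fresh scan; Z[21]=1 scan→box=[21,22)
i=22: fresh scan; Z[22]=1 scan→box=[22,23)
i=23: fresh scan; Z[23]=0
i=24: fresh scan; Z[24]=0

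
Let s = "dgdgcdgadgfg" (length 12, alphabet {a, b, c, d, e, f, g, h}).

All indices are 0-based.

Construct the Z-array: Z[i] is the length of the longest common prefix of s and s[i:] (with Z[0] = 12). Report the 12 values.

[12, 0, 2, 0, 0, 2, 0, 0, 2, 0, 0, 0]

Z[0]=12
i=1: fresh scan; Z[1]=0
i=2: fresh scan; Z[2]=2 scan→box=[2,4)
i=3: min(r-i=1, Z[1]=0)=0; Z[3]=0
i=4: fresh scan; Z[4]=0
i=5: fresh scan; Z[5]=2 scan→box=[5,7)
i=6: min(r-i=1, Z[1]=0)=0; Z[6]=0
i=7: fresh scan; Z[7]=0
i=8: fresh scan; Z[8]=2 scan→box=[8,10)
i=9: min(r-i=1, Z[1]=0)=0; Z[9]=0
i=10: fresh scan; Z[10]=0
i=11: fresh scan; Z[11]=0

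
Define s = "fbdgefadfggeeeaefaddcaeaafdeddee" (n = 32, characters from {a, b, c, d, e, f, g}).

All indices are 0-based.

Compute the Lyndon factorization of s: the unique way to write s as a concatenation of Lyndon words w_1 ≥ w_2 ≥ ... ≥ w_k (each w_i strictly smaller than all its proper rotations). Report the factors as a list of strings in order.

emit factor 1: 'f' (i=0, period=1)
emit factor 2: 'bdgef' (i=1, period=5)
emit factor 3: 'adfggeeeaef' (i=6, period=11)
emit factor 4: 'addcae' (i=17, period=6)
emit factor 5: 'aafdeddee' (i=23, period=9)

["f", "bdgef", "adfggeeeaef", "addcae", "aafdeddee"]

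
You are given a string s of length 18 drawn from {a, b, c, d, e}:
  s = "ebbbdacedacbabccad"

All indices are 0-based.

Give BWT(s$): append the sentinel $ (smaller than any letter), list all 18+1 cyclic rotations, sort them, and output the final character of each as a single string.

dbddccebabcabaaeb$c

rank  rotation             last
    0  $ebbbdacedacbabccad  d
    1  abccad$ebbbdacedacb  b
    2  acbabccad$ebbbdaced  d
    3  acedacbabccad$ebbbd  d
    4  ad$ebbbdacedacbabcc  c
    5  babccad$ebbbdacedac  c
    6  bbbdacedacbabccad$e  e
    7  bbdacedacbabccad$eb  b
    8  bccad$ebbbdacedacba  a
    9  bdacedacbabccad$ebb  b
   10  cad$ebbbdacedacbabc  c
   11  cbabccad$ebbbdaceda  a
   12  ccad$ebbbdacedacbab  b
   13  cedacbabccad$ebbbda  a
   14  d$ebbbdacedacbabcca  a
   15  dacbabccad$ebbbdace  e
   16  dacedacbabccad$ebbb  b
   17  ebbbdacedacbabccad$  $
   18  edacbabccad$ebbbdac  c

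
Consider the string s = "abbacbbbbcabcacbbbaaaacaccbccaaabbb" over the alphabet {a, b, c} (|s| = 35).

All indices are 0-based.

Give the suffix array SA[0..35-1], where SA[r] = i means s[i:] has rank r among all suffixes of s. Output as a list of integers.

[18, 29, 19, 30, 20, 0, 31, 10, 21, 13, 3, 23, 34, 17, 2, 33, 16, 1, 32, 15, 5, 6, 7, 8, 11, 26, 28, 9, 12, 22, 14, 4, 25, 27, 24]

rank | idx | suffix
   0 |  18 | aaaacaccbccaaabbb
   1 |  29 | aaabbb
   2 |  19 | aaacaccbccaaabbb
   3 |  30 | aabbb
   4 |  20 | aacaccbccaaabbb
   5 |   0 | abbacbbbbcabcacbbbaaaacaccbccaaabbb
   6 |  31 | abbb
   7 |  10 | abcacbbbaaaacaccbccaaabbb
   8 |  21 | acaccbccaaabbb
   9 |  13 | acbbbaaaacaccbccaaabbb
  10 |   3 | acbbbbcabcacbbbaaaacaccbccaaabbb
  11 |  23 | accbccaaabbb
  12 |  34 | b
  13 |  17 | baaaacaccbccaaabbb
  14 |   2 | bacbbbbcabcacbbbaaaacaccbccaaabbb
  15 |  33 | bb
  16 |  16 | bbaaaacaccbccaaabbb
  17 |   1 | bbacbbbbcabcacbbbaaaacaccbccaaabbb
  18 |  32 | bbb
  19 |  15 | bbbaaaacaccbccaaabbb
  20 |   5 | bbbbcabcacbbbaaaacaccbccaaabbb
  21 |   6 | bbbcabcacbbbaaaacaccbccaaabbb
  22 |   7 | bbcabcacbbbaaaacaccbccaaabbb
  23 |   8 | bcabcacbbbaaaacaccbccaaabbb
  24 |  11 | bcacbbbaaaacaccbccaaabbb
  25 |  26 | bccaaabbb
  26 |  28 | caaabbb
  27 |   9 | cabcacbbbaaaacaccbccaaabbb
  28 |  12 | cacbbbaaaacaccbccaaabbb
  29 |  22 | caccbccaaabbb
  30 |  14 | cbbbaaaacaccbccaaabbb
  31 |   4 | cbbbbcabcacbbbaaaacaccbccaaabbb
  32 |  25 | cbccaaabbb
  33 |  27 | ccaaabbb
  34 |  24 | ccbccaaabbb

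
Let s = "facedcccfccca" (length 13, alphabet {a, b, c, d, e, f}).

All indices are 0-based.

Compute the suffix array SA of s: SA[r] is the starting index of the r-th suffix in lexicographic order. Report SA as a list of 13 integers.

rank→(start, suffix):
  0 → (12, 'a')
  1 → (1, 'acedcccfccca')
  2 → (11, 'ca')
  3 → (10, 'cca')
  4 → (9, 'ccca')
  5 → (5, 'cccfccca')
  6 → (6, 'ccfccca')
  7 → (2, 'cedcccfccca')
  8 → (7, 'cfccca')
  9 → (4, 'dcccfccca')
  10 → (3, 'edcccfccca')
  11 → (0, 'facedcccfccca')
  12 → (8, 'fccca')

[12, 1, 11, 10, 9, 5, 6, 2, 7, 4, 3, 0, 8]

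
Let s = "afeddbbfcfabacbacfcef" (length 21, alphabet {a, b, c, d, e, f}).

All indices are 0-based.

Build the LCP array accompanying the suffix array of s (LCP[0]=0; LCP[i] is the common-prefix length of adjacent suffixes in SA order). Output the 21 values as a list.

[0, 1, 2, 1, 0, 3, 1, 1, 0, 1, 1, 2, 0, 1, 0, 1, 0, 1, 1, 2, 1]

rank | idx | suffix
   0 |  10 | abacbacfcef
   1 |  12 | acbacfcef
   2 |  15 | acfcef
   3 |   0 | afeddbbfcfabacbacfcef
   4 |  11 | bacbacfcef
   5 |  14 | bacfcef
   6 |   5 | bbfcfabacbacfcef
   7 |   6 | bfcfabacbacfcef
   8 |  13 | cbacfcef
   9 |  18 | cef
  10 |   8 | cfabacbacfcef
  11 |  16 | cfcef
  12 |   4 | dbbfcfabacbacfcef
  13 |   3 | ddbbfcfabacbacfcef
  14 |   2 | eddbbfcfabacbacfcef
  15 |  19 | ef
  16 |  20 | f
  17 |   9 | fabacbacfcef
  18 |  17 | fcef
  19 |   7 | fcfabacbacfcef
  20 |   1 | feddbbfcfabacbacfcef

SA = [10, 12, 15, 0, 11, 14, 5, 6, 13, 18, 8, 16, 4, 3, 2, 19, 20, 9, 17, 7, 1]
[i] adj suffixes → lcp
  [1] 10/12 → 1 ('a')
  [2] 12/15 → 2 ('ac')
  [3] 15/0 → 1 ('a')
  [4] 0/11 → 0 ('')
  [5] 11/14 → 3 ('bac')
  [6] 14/5 → 1 ('b')
  [7] 5/6 → 1 ('b')
  [8] 6/13 → 0 ('')
  [9] 13/18 → 1 ('c')
  [10] 18/8 → 1 ('c')
  [11] 8/16 → 2 ('cf')
  [12] 16/4 → 0 ('')
  [13] 4/3 → 1 ('d')
  [14] 3/2 → 0 ('')
  [15] 2/19 → 1 ('e')
  [16] 19/20 → 0 ('')
  [17] 20/9 → 1 ('f')
  [18] 9/17 → 1 ('f')
  [19] 17/7 → 2 ('fc')
  [20] 7/1 → 1 ('f')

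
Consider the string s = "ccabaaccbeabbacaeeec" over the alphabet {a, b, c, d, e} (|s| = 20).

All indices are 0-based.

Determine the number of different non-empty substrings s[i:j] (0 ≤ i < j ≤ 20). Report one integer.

188

sorted suffixes:
  #0 SA[0]=4  'aaccbeabbacaeeec'
  #1 SA[1]=2  'abaaccbeabbacaeeec'
  #2 SA[2]=10  'abbacaeeec'
  #3 SA[3]=13  'acaeeec'
  #4 SA[4]=5  'accbeabbacaeeec'
  #5 SA[5]=15  'aeeec'
  #6 SA[6]=3  'baaccbeabbacaeeec'
  #7 SA[7]=12  'bacaeeec'
  #8 SA[8]=11  'bbacaeeec'
  #9 SA[9]=8  'beabbacaeeec'
  #10 SA[10]=19  'c'
  #11 SA[11]=1  'cabaaccbeabbacaeeec'
  #12 SA[12]=14  'caeeec'
  #13 SA[13]=7  'cbeabbacaeeec'
  #14 SA[14]=0  'ccabaaccbeabbacaeeec'
  #15 SA[15]=6  'ccbeabbacaeeec'
  #16 SA[16]=9  'eabbacaeeec'
  #17 SA[17]=18  'ec'
  #18 SA[18]=17  'eec'
  #19 SA[19]=16  'eeec'

SA = [4, 2, 10, 13, 5, 15, 3, 12, 11, 8, 19, 1, 14, 7, 0, 6, 9, 18, 17, 16]
rank  pair      lcp
   1  s[4:],s[2:]  1  'a'
   2  s[2:],s[10:]  2  'ab'
   3  s[10:],s[13:]  1  'a'
   4  s[13:],s[5:]  2  'ac'
   5  s[5:],s[15:]  1  'a'
   6  s[15:],s[3:]  0  ''
   7  s[3:],s[12:]  2  'ba'
   8  s[12:],s[11:]  1  'b'
   9  s[11:],s[8:]  1  'b'
  10  s[8:],s[19:]  0  ''
  11  s[19:],s[1:]  1  'c'
  12  s[1:],s[14:]  2  'ca'
  13  s[14:],s[7:]  1  'c'
  14  s[7:],s[0:]  1  'c'
  15  s[0:],s[6:]  2  'cc'
  16  s[6:],s[9:]  0  ''
  17  s[9:],s[18:]  1  'e'
  18  s[18:],s[17:]  1  'e'
  19  s[17:],s[16:]  2  'ee'

n(n+1)/2 = 20·21/2 = 210
Σ LCP = 0 + 1 + 2 + 1 + 2 + 1 + 0 + 2 + 1 + 1 + 0 + 1 + 2 + 1 + 1 + 2 + 0 + 1 + 1 + 2 = 22
distinct = 210 − 22 = 188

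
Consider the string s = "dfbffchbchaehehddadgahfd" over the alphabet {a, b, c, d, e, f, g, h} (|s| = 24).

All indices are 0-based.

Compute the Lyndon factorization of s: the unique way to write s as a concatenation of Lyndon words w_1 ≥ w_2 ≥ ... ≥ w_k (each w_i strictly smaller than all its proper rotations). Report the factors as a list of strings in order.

["df", "bffch", "bch", "aehehdd", "adgahfd"]

emit factor 1: 'df' (i=0, period=2)
emit factor 2: 'bffch' (i=2, period=5)
emit factor 3: 'bch' (i=7, period=3)
emit factor 4: 'aehehdd' (i=10, period=7)
emit factor 5: 'adgahfd' (i=17, period=7)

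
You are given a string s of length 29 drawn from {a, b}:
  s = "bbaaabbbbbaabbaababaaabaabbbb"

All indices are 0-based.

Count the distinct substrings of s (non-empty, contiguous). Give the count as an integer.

346

sorted suffixes:
  #0 SA[0]=19  'aaabaabbbb'
  #1 SA[1]=2  'aaabbbbbaabbaababaaabaabbbb'
  #2 SA[2]=20  'aabaabbbb'
  #3 SA[3]=14  'aababaaabaabbbb'
  #4 SA[4]=10  'aabbaababaaabaabbbb'
  #5 SA[5]=23  'aabbbb'
  #6 SA[6]=3  'aabbbbbaabbaababaaabaabbbb'
  #7 SA[7]=17  'abaaabaabbbb'
  #8 SA[8]=21  'abaabbbb'
  #9 SA[9]=15  'ababaaabaabbbb'
  #10 SA[10]=11  'abbaababaaabaabbbb'
  #11 SA[11]=24  'abbbb'
  #12 SA[12]=4  'abbbbbaabbaababaaabaabbbb'
  #13 SA[13]=28  'b'
  #14 SA[14]=18  'baaabaabbbb'
  #15 SA[15]=1  'baaabbbbbaabbaababaaabaabbbb'
  #16 SA[16]=13  'baababaaabaabbbb'
  #17 SA[17]=9  'baabbaababaaabaabbbb'
  #18 SA[18]=22  'baabbbb'
  #19 SA[19]=16  'babaaabaabbbb'
  #20 SA[20]=27  'bb'
  #21 SA[21]=0  'bbaaabbbbbaabbaababaaabaabbbb'
  #22 SA[22]=12  'bbaababaaabaabbbb'
  #23 SA[23]=8  'bbaabbaababaaabaabbbb'
  #24 SA[24]=26  'bbb'
  #25 SA[25]=7  'bbbaabbaababaaabaabbbb'
  #26 SA[26]=25  'bbbb'
  #27 SA[27]=6  'bbbbaabbaababaaabaabbbb'
  #28 SA[28]=5  'bbbbbaabbaababaaabaabbbb'

SA = [19, 2, 20, 14, 10, 23, 3, 17, 21, 15, 11, 24, 4, 28, 18, 1, 13, 9, 22, 16, 27, 0, 12, 8, 26, 7, 25, 6, 5]
[i] adj suffixes → lcp
  [1] 19/2 → 4 ('aaab')
  [2] 2/20 → 2 ('aa')
  [3] 20/14 → 4 ('aaba')
  [4] 14/10 → 3 ('aab')
  [5] 10/23 → 4 ('aabb')
  [6] 23/3 → 6 ('aabbbb')
  [7] 3/17 → 1 ('a')
  [8] 17/21 → 4 ('abaa')
  [9] 21/15 → 3 ('aba')
  [10] 15/11 → 2 ('ab')
  [11] 11/24 → 3 ('abb')
  [12] 24/4 → 5 ('abbbb')
  [13] 4/28 → 0 ('')
  [14] 28/18 → 1 ('b')
  [15] 18/1 → 5 ('baaab')
  [16] 1/13 → 3 ('baa')
  [17] 13/9 → 4 ('baab')
  [18] 9/22 → 5 ('baabb')
  [19] 22/16 → 2 ('ba')
  [20] 16/27 → 1 ('b')
  [21] 27/0 → 2 ('bb')
  [22] 0/12 → 4 ('bbaa')
  [23] 12/8 → 5 ('bbaab')
  [24] 8/26 → 2 ('bb')
  [25] 26/7 → 3 ('bbb')
  [26] 7/25 → 3 ('bbb')
  [27] 25/6 → 4 ('bbbb')
  [28] 6/5 → 4 ('bbbb')

n(n+1)/2 = 29·30/2 = 435
Σ LCP = 0 + 4 + 2 + 4 + 3 + 4 + 6 + 1 + 4 + 3 + 2 + 3 + 5 + 0 + 1 + 5 + 3 + 4 + 5 + 2 + 1 + 2 + 4 + 5 + 2 + 3 + 3 + 4 + 4 = 89
distinct = 435 − 89 = 346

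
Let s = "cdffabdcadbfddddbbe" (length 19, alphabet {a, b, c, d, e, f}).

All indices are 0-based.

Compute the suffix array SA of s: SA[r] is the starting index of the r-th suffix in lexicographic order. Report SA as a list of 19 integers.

sorted suffixes:
  #0 SA[0]=4  'abdcadbfddddbbe'
  #1 SA[1]=8  'adbfddddbbe'
  #2 SA[2]=16  'bbe'
  #3 SA[3]=5  'bdcadbfddddbbe'
  #4 SA[4]=17  'be'
  #5 SA[5]=10  'bfddddbbe'
  #6 SA[6]=7  'cadbfddddbbe'
  #7 SA[7]=0  'cdffabdcadbfddddbbe'
  #8 SA[8]=15  'dbbe'
  #9 SA[9]=9  'dbfddddbbe'
  #10 SA[10]=6  'dcadbfddddbbe'
  #11 SA[11]=14  'ddbbe'
  #12 SA[12]=13  'dddbbe'
  #13 SA[13]=12  'ddddbbe'
  #14 SA[14]=1  'dffabdcadbfddddbbe'
  #15 SA[15]=18  'e'
  #16 SA[16]=3  'fabdcadbfddddbbe'
  #17 SA[17]=11  'fddddbbe'
  #18 SA[18]=2  'ffabdcadbfddddbbe'

[4, 8, 16, 5, 17, 10, 7, 0, 15, 9, 6, 14, 13, 12, 1, 18, 3, 11, 2]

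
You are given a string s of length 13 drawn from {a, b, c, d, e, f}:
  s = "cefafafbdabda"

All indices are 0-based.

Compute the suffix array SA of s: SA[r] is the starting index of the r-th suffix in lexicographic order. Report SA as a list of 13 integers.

[12, 9, 3, 5, 10, 7, 0, 11, 8, 1, 2, 4, 6]

rank→(start, suffix):
  0 → (12, 'a')
  1 → (9, 'abda')
  2 → (3, 'afafbdabda')
  3 → (5, 'afbdabda')
  4 → (10, 'bda')
  5 → (7, 'bdabda')
  6 → (0, 'cefafafbdabda')
  7 → (11, 'da')
  8 → (8, 'dabda')
  9 → (1, 'efafafbdabda')
  10 → (2, 'fafafbdabda')
  11 → (4, 'fafbdabda')
  12 → (6, 'fbdabda')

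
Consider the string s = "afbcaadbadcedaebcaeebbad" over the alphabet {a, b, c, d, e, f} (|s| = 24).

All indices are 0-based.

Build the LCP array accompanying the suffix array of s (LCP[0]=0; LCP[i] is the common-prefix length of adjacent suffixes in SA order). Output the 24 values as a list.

rank→(start, suffix):
  0 → (4, 'aadbadcedaebcaeebbad')
  1 → (22, 'ad')
  2 → (5, 'adbadcedaebcaeebbad')
  3 → (8, 'adcedaebcaeebbad')
  4 → (13, 'aebcaeebbad')
  5 → (17, 'aeebbad')
  6 → (0, 'afbcaadbadcedaebcaeebbad')
  7 → (21, 'bad')
  8 → (7, 'badcedaebcaeebbad')
  9 → (20, 'bbad')
  10 → (2, 'bcaadbadcedaebcaeebbad')
  11 → (15, 'bcaeebbad')
  12 → (3, 'caadbadcedaebcaeebbad')
  13 → (16, 'caeebbad')
  14 → (10, 'cedaebcaeebbad')
  15 → (23, 'd')
  16 → (12, 'daebcaeebbad')
  17 → (6, 'dbadcedaebcaeebbad')
  18 → (9, 'dcedaebcaeebbad')
  19 → (19, 'ebbad')
  20 → (14, 'ebcaeebbad')
  21 → (11, 'edaebcaeebbad')
  22 → (18, 'eebbad')
  23 → (1, 'fbcaadbadcedaebcaeebbad')

SA = [4, 22, 5, 8, 13, 17, 0, 21, 7, 20, 2, 15, 3, 16, 10, 23, 12, 6, 9, 19, 14, 11, 18, 1]
i: (SA[i-1],SA[i]) lcp shared
  1: (4,22) 1 'a'
  2: (22,5) 2 'ad'
  3: (5,8) 2 'ad'
  4: (8,13) 1 'a'
  5: (13,17) 2 'ae'
  6: (17,0) 1 'a'
  7: (0,21) 0 ''
  8: (21,7) 3 'bad'
  9: (7,20) 1 'b'
  10: (20,2) 1 'b'
  11: (2,15) 3 'bca'
  12: (15,3) 0 ''
  13: (3,16) 2 'ca'
  14: (16,10) 1 'c'
  15: (10,23) 0 ''
  16: (23,12) 1 'd'
  17: (12,6) 1 'd'
  18: (6,9) 1 'd'
  19: (9,19) 0 ''
  20: (19,14) 2 'eb'
  21: (14,11) 1 'e'
  22: (11,18) 1 'e'
  23: (18,1) 0 ''

[0, 1, 2, 2, 1, 2, 1, 0, 3, 1, 1, 3, 0, 2, 1, 0, 1, 1, 1, 0, 2, 1, 1, 0]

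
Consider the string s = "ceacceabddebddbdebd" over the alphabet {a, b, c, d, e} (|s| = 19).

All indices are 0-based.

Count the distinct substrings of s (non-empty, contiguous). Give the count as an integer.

163

rank | idx | suffix
   0 |   6 | abddebddbdebd
   1 |   2 | acceabddebddbdebd
   2 |  17 | bd
   3 |  11 | bddbdebd
   4 |   7 | bddebddbdebd
   5 |  14 | bdebd
   6 |   3 | cceabddebddbdebd
   7 |   4 | ceabddebddbdebd
   8 |   0 | ceacceabddebddbdebd
   9 |  18 | d
  10 |  13 | dbdebd
  11 |  12 | ddbdebd
  12 |   8 | ddebddbdebd
  13 |  15 | debd
  14 |   9 | debddbdebd
  15 |   5 | eabddebddbdebd
  16 |   1 | eacceabddebddbdebd
  17 |  16 | ebd
  18 |  10 | ebddbdebd

SA = [6, 2, 17, 11, 7, 14, 3, 4, 0, 18, 13, 12, 8, 15, 9, 5, 1, 16, 10]
rank  pair      lcp
   1  s[6:],s[2:]  1  'a'
   2  s[2:],s[17:]  0  ''
   3  s[17:],s[11:]  2  'bd'
   4  s[11:],s[7:]  3  'bdd'
   5  s[7:],s[14:]  2  'bd'
   6  s[14:],s[3:]  0  ''
   7  s[3:],s[4:]  1  'c'
   8  s[4:],s[0:]  3  'cea'
   9  s[0:],s[18:]  0  ''
  10  s[18:],s[13:]  1  'd'
  11  s[13:],s[12:]  1  'd'
  12  s[12:],s[8:]  2  'dd'
  13  s[8:],s[15:]  1  'd'
  14  s[15:],s[9:]  4  'debd'
  15  s[9:],s[5:]  0  ''
  16  s[5:],s[1:]  2  'ea'
  17  s[1:],s[16:]  1  'e'
  18  s[16:],s[10:]  3  'ebd'

n(n+1)/2 = 19·20/2 = 190
Σ LCP = 0 + 1 + 0 + 2 + 3 + 2 + 0 + 1 + 3 + 0 + 1 + 1 + 2 + 1 + 4 + 0 + 2 + 1 + 3 = 27
distinct = 190 − 27 = 163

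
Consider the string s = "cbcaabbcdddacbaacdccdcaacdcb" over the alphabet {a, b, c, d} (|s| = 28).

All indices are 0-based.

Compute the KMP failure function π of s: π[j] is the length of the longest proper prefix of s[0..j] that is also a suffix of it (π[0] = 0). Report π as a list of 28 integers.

[0, 0, 1, 0, 0, 0, 0, 1, 0, 0, 0, 0, 1, 2, 0, 0, 1, 0, 1, 1, 0, 1, 0, 0, 1, 0, 1, 2]

π[0] = 0
j=1 s[j]='b': π[1]=0 (border '')
j=2 s[j]='c': π[2]=1 (border 'c')
j=3 s[j]='a': k: 1→0; π[3]=0 (border '')
j=4 s[j]='a': π[4]=0 (border '')
j=5 s[j]='b': π[5]=0 (border '')
j=6 s[j]='b': π[6]=0 (border '')
j=7 s[j]='c': π[7]=1 (border 'c')
j=8 s[j]='d': k: 1→0; π[8]=0 (border '')
j=9 s[j]='d': π[9]=0 (border '')
j=10 s[j]='d': π[10]=0 (border '')
j=11 s[j]='a': π[11]=0 (border '')
j=12 s[j]='c': π[12]=1 (border 'c')
j=13 s[j]='b': π[13]=2 (border 'cb')
j=14 s[j]='a': k: 2→0; π[14]=0 (border '')
j=15 s[j]='a': π[15]=0 (border '')
j=16 s[j]='c': π[16]=1 (border 'c')
j=17 s[j]='d': k: 1→0; π[17]=0 (border '')
j=18 s[j]='c': π[18]=1 (border 'c')
j=19 s[j]='c': k: 1→0; π[19]=1 (border 'c')
j=20 s[j]='d': k: 1→0; π[20]=0 (border '')
j=21 s[j]='c': π[21]=1 (border 'c')
j=22 s[j]='a': k: 1→0; π[22]=0 (border '')
j=23 s[j]='a': π[23]=0 (border '')
j=24 s[j]='c': π[24]=1 (border 'c')
j=25 s[j]='d': k: 1→0; π[25]=0 (border '')
j=26 s[j]='c': π[26]=1 (border 'c')
j=27 s[j]='b': π[27]=2 (border 'cb')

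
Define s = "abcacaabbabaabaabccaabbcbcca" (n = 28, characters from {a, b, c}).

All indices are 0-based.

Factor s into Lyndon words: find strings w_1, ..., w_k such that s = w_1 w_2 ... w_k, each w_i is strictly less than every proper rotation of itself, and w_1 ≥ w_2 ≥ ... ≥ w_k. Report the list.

emit factor 1: 'abcac' (i=0, period=5)
emit factor 2: 'aabbab' (i=5, period=6)
emit factor 3: 'aabaabccaabbcbcc' (i=11, period=16)
emit factor 4: 'a' (i=27, period=1)

["abcac", "aabbab", "aabaabccaabbcbcc", "a"]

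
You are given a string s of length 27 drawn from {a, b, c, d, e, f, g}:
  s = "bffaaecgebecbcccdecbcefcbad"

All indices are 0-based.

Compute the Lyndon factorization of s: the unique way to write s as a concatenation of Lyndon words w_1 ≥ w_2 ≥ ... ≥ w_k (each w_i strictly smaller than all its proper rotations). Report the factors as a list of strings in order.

["bff", "aaecgebecbcccdecbcefcbad"]

emit factor 1: 'bff' (i=0, period=3)
emit factor 2: 'aaecgebecbcccdecbcefcbad' (i=3, period=24)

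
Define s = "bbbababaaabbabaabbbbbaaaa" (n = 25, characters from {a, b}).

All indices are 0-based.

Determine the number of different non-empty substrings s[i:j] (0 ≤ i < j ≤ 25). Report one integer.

257

sorted suffixes:
  #0 SA[0]=24  'a'
  #1 SA[1]=23  'aa'
  #2 SA[2]=22  'aaa'
  #3 SA[3]=21  'aaaa'
  #4 SA[4]=7  'aaabbabaabbbbbaaaa'
  #5 SA[5]=8  'aabbabaabbbbbaaaa'
  #6 SA[6]=14  'aabbbbbaaaa'
  #7 SA[7]=5  'abaaabbabaabbbbbaaaa'
  #8 SA[8]=12  'abaabbbbbaaaa'
  #9 SA[9]=3  'ababaaabbabaabbbbbaaaa'
  #10 SA[10]=9  'abbabaabbbbbaaaa'
  #11 SA[11]=15  'abbbbbaaaa'
  #12 SA[12]=20  'baaaa'
  #13 SA[13]=6  'baaabbabaabbbbbaaaa'
  #14 SA[14]=13  'baabbbbbaaaa'
  #15 SA[15]=4  'babaaabbabaabbbbbaaaa'
  #16 SA[16]=11  'babaabbbbbaaaa'
  #17 SA[17]=2  'bababaaabbabaabbbbbaaaa'
  #18 SA[18]=19  'bbaaaa'
  #19 SA[19]=10  'bbabaabbbbbaaaa'
  #20 SA[20]=1  'bbababaaabbabaabbbbbaaaa'
  #21 SA[21]=18  'bbbaaaa'
  #22 SA[22]=0  'bbbababaaabbabaabbbbbaaaa'
  #23 SA[23]=17  'bbbbaaaa'
  #24 SA[24]=16  'bbbbbaaaa'

SA = [24, 23, 22, 21, 7, 8, 14, 5, 12, 3, 9, 15, 20, 6, 13, 4, 11, 2, 19, 10, 1, 18, 0, 17, 16]
[i] adj suffixes → lcp
  [1] 24/23 → 1 ('a')
  [2] 23/22 → 2 ('aa')
  [3] 22/21 → 3 ('aaa')
  [4] 21/7 → 3 ('aaa')
  [5] 7/8 → 2 ('aa')
  [6] 8/14 → 4 ('aabb')
  [7] 14/5 → 1 ('a')
  [8] 5/12 → 4 ('abaa')
  [9] 12/3 → 3 ('aba')
  [10] 3/9 → 2 ('ab')
  [11] 9/15 → 3 ('abb')
  [12] 15/20 → 0 ('')
  [13] 20/6 → 4 ('baaa')
  [14] 6/13 → 3 ('baa')
  [15] 13/4 → 2 ('ba')
  [16] 4/11 → 5 ('babaa')
  [17] 11/2 → 4 ('baba')
  [18] 2/19 → 1 ('b')
  [19] 19/10 → 3 ('bba')
  [20] 10/1 → 5 ('bbaba')
  [21] 1/18 → 2 ('bb')
  [22] 18/0 → 4 ('bbba')
  [23] 0/17 → 3 ('bbb')
  [24] 17/16 → 4 ('bbbb')

n(n+1)/2 = 25·26/2 = 325
Σ LCP = 0 + 1 + 2 + 3 + 3 + 2 + 4 + 1 + 4 + 3 + 2 + 3 + 0 + 4 + 3 + 2 + 5 + 4 + 1 + 3 + 5 + 2 + 4 + 3 + 4 = 68
distinct = 325 − 68 = 257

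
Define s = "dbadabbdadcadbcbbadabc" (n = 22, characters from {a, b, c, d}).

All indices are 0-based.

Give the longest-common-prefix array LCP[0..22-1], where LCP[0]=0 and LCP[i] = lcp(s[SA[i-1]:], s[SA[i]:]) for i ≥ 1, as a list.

rank | idx | suffix
   0 |   4 | abbdadcadbcbbadabc
   1 |  19 | abc
   2 |   2 | adabbdadcadbcbbadabc
   3 |  17 | adabc
   4 |  11 | adbcbbadabc
   5 |   8 | adcadbcbbadabc
   6 |   1 | badabbdadcadbcbbadabc
   7 |  16 | badabc
   8 |  15 | bbadabc
   9 |   5 | bbdadcadbcbbadabc
  10 |  20 | bc
  11 |  13 | bcbbadabc
  12 |   6 | bdadcadbcbbadabc
  13 |  21 | c
  14 |  10 | cadbcbbadabc
  15 |  14 | cbbadabc
  16 |   3 | dabbdadcadbcbbadabc
  17 |  18 | dabc
  18 |   7 | dadcadbcbbadabc
  19 |   0 | dbadabbdadcadbcbbadabc
  20 |  12 | dbcbbadabc
  21 |   9 | dcadbcbbadabc

SA = [4, 19, 2, 17, 11, 8, 1, 16, 15, 5, 20, 13, 6, 21, 10, 14, 3, 18, 7, 0, 12, 9]
[i] adj suffixes → lcp
  [1] 4/19 → 2 ('ab')
  [2] 19/2 → 1 ('a')
  [3] 2/17 → 4 ('adab')
  [4] 17/11 → 2 ('ad')
  [5] 11/8 → 2 ('ad')
  [6] 8/1 → 0 ('')
  [7] 1/16 → 5 ('badab')
  [8] 16/15 → 1 ('b')
  [9] 15/5 → 2 ('bb')
  [10] 5/20 → 1 ('b')
  [11] 20/13 → 2 ('bc')
  [12] 13/6 → 1 ('b')
  [13] 6/21 → 0 ('')
  [14] 21/10 → 1 ('c')
  [15] 10/14 → 1 ('c')
  [16] 14/3 → 0 ('')
  [17] 3/18 → 3 ('dab')
  [18] 18/7 → 2 ('da')
  [19] 7/0 → 1 ('d')
  [20] 0/12 → 2 ('db')
  [21] 12/9 → 1 ('d')

[0, 2, 1, 4, 2, 2, 0, 5, 1, 2, 1, 2, 1, 0, 1, 1, 0, 3, 2, 1, 2, 1]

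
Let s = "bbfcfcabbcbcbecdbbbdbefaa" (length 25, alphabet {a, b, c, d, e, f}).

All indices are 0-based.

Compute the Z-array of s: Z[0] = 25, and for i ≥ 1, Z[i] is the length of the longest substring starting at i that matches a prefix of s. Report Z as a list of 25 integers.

Z[0]=25
i=1: fresh scan; Z[1]=1 grow→box=[1,2)
i=2: fresh scan; Z[2]=0
i=3: fresh scan; Z[3]=0
i=4: fresh scan; Z[4]=0
i=5: fresh scan; Z[5]=0
i=6: fresh scan; Z[6]=0
i=7: fresh scan; Z[7]=2 grow→box=[7,9)
i=8: min(r-i=1, Z[1]=1)=1; Z[8]=1
i=9: fresh scan; Z[9]=0
i=10: fresh scan; Z[10]=1 grow→box=[10,11)
i=11: fresh scan; Z[11]=0
i=12: fresh scan; Z[12]=1 grow→box=[12,13)
i=13: fresh scan; Z[13]=0
i=14: fresh scan; Z[14]=0
i=15: fresh scan; Z[15]=0
i=16: fresh scan; Z[16]=2 grow→box=[16,18)
i=17: min(r-i=1, Z[1]=1)=1; Z[17]=2 grow→box=[17,19)
i=18: min(r-i=1, Z[1]=1)=1; Z[18]=1
i=19: fresh scan; Z[19]=0
i=20: fresh scan; Z[20]=1 grow→box=[20,21)
i=21: fresh scan; Z[21]=0
i=22: fresh scan; Z[22]=0
i=23: fresh scan; Z[23]=0
i=24: fresh scan; Z[24]=0

[25, 1, 0, 0, 0, 0, 0, 2, 1, 0, 1, 0, 1, 0, 0, 0, 2, 2, 1, 0, 1, 0, 0, 0, 0]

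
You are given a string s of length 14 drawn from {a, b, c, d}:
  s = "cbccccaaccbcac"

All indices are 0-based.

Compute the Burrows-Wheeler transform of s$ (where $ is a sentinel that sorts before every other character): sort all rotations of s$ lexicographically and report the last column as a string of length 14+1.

cccaccacbc$cacb

rank  rotation         last
    0  $cbccccaaccbcac  c
    1  aaccbcac$cbcccc  c
    2  ac$cbccccaaccbc  c
    3  accbcac$cbcccca  a
    4  bcac$cbccccaacc  c
    5  bccccaaccbcac$c  c
    6  c$cbccccaaccbca  a
    7  caaccbcac$cbccc  c
    8  cac$cbccccaaccb  b
    9  cbcac$cbccccaac  c
   10  cbccccaaccbcac$  $
   11  ccaaccbcac$cbcc  c
   12  ccbcac$cbccccaa  a
   13  cccaaccbcac$cbc  c
   14  ccccaaccbcac$cb  b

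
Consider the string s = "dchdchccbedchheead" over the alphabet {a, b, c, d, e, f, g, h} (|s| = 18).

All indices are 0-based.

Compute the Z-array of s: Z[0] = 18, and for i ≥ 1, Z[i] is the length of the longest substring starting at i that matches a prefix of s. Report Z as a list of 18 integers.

[18, 0, 0, 3, 0, 0, 0, 0, 0, 0, 3, 0, 0, 0, 0, 0, 0, 1]

Z[0]=18
i=1: outside box; Z[1]=0
i=2: outside box; Z[2]=0
i=3: outside box; Z[3]=3 scan→box=[3,6)
i=4: min(r-i=2, Z[1]=0)=0; Z[4]=0
i=5: min(r-i=1, Z[2]=0)=0; Z[5]=0
i=6: outside box; Z[6]=0
i=7: outside box; Z[7]=0
i=8: outside box; Z[8]=0
i=9: outside box; Z[9]=0
i=10: outside box; Z[10]=3 scan→box=[10,13)
i=11: min(r-i=2, Z[1]=0)=0; Z[11]=0
i=12: min(r-i=1, Z[2]=0)=0; Z[12]=0
i=13: outside box; Z[13]=0
i=14: outside box; Z[14]=0
i=15: outside box; Z[15]=0
i=16: outside box; Z[16]=0
i=17: outside box; Z[17]=1 scan→box=[17,18)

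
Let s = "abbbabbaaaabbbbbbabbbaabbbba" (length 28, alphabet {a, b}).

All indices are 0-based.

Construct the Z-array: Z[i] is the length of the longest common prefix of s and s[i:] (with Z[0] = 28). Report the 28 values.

Z[0]=28
i=1: outside box; Z[1]=0
i=2: outside box; Z[2]=0
i=3: outside box; Z[3]=0
i=4: outside box; Z[4]=3 grow→box=[4,7)
i=5: min(r-i=2, Z[1]=0)=0; Z[5]=0
i=6: min(r-i=1, Z[2]=0)=0; Z[6]=0
i=7: outside box; Z[7]=1 grow→box=[7,8)
i=8: outside box; Z[8]=1 grow→box=[8,9)
i=9: outside box; Z[9]=1 grow→box=[9,10)
i=10: outside box; Z[10]=4 grow→box=[10,14)
i=11: min(r-i=3, Z[1]=0)=0; Z[11]=0
i=12: min(r-i=2, Z[2]=0)=0; Z[12]=0
i=13: min(r-i=1, Z[3]=0)=0; Z[13]=0
i=14: outside box; Z[14]=0
i=15: outside box; Z[15]=0
i=16: outside box; Z[16]=0
i=17: outside box; Z[17]=5 grow→box=[17,22)
i=18: min(r-i=4, Z[1]=0)=0; Z[18]=0
i=19: min(r-i=3, Z[2]=0)=0; Z[19]=0
i=20: min(r-i=2, Z[3]=0)=0; Z[20]=0
i=21: min(r-i=1, Z[4]=3)=1; Z[21]=1
i=22: outside box; Z[22]=4 grow→box=[22,26)
i=23: min(r-i=3, Z[1]=0)=0; Z[23]=0
i=24: min(r-i=2, Z[2]=0)=0; Z[24]=0
i=25: min(r-i=1, Z[3]=0)=0; Z[25]=0
i=26: outside box; Z[26]=0
i=27: outside box; Z[27]=1 grow→box=[27,28)

[28, 0, 0, 0, 3, 0, 0, 1, 1, 1, 4, 0, 0, 0, 0, 0, 0, 5, 0, 0, 0, 1, 4, 0, 0, 0, 0, 1]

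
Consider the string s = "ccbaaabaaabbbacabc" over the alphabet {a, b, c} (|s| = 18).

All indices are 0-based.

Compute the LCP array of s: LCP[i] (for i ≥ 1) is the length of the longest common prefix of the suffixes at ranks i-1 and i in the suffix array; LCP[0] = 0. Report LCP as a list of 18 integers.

[0, 4, 2, 3, 1, 2, 2, 1, 0, 5, 2, 1, 2, 1, 0, 1, 1, 1]

rank→(start, suffix):
  0 → (3, 'aaabaaabbbacabc')
  1 → (7, 'aaabbbacabc')
  2 → (4, 'aabaaabbbacabc')
  3 → (8, 'aabbbacabc')
  4 → (5, 'abaaabbbacabc')
  5 → (9, 'abbbacabc')
  6 → (15, 'abc')
  7 → (13, 'acabc')
  8 → (2, 'baaabaaabbbacabc')
  9 → (6, 'baaabbbacabc')
  10 → (12, 'bacabc')
  11 → (11, 'bbacabc')
  12 → (10, 'bbbacabc')
  13 → (16, 'bc')
  14 → (17, 'c')
  15 → (14, 'cabc')
  16 → (1, 'cbaaabaaabbbacabc')
  17 → (0, 'ccbaaabaaabbbacabc')

SA = [3, 7, 4, 8, 5, 9, 15, 13, 2, 6, 12, 11, 10, 16, 17, 14, 1, 0]
i: (SA[i-1],SA[i]) lcp shared
  1: (3,7) 4 'aaab'
  2: (7,4) 2 'aa'
  3: (4,8) 3 'aab'
  4: (8,5) 1 'a'
  5: (5,9) 2 'ab'
  6: (9,15) 2 'ab'
  7: (15,13) 1 'a'
  8: (13,2) 0 ''
  9: (2,6) 5 'baaab'
  10: (6,12) 2 'ba'
  11: (12,11) 1 'b'
  12: (11,10) 2 'bb'
  13: (10,16) 1 'b'
  14: (16,17) 0 ''
  15: (17,14) 1 'c'
  16: (14,1) 1 'c'
  17: (1,0) 1 'c'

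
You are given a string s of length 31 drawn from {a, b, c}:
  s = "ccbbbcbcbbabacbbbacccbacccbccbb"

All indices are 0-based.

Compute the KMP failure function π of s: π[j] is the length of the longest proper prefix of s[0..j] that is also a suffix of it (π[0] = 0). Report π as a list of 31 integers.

[0, 1, 0, 0, 0, 1, 0, 1, 0, 0, 0, 0, 0, 1, 0, 0, 0, 0, 1, 2, 2, 3, 0, 1, 2, 2, 3, 1, 2, 3, 4]

π[0] = 0
j=1 s[j]='c': π[1]=1 (border 'c')
j=2 s[j]='b': k: 1→0; π[2]=0 (border '')
j=3 s[j]='b': π[3]=0 (border '')
j=4 s[j]='b': π[4]=0 (border '')
j=5 s[j]='c': π[5]=1 (border 'c')
j=6 s[j]='b': k: 1→0; π[6]=0 (border '')
j=7 s[j]='c': π[7]=1 (border 'c')
j=8 s[j]='b': k: 1→0; π[8]=0 (border '')
j=9 s[j]='b': π[9]=0 (border '')
j=10 s[j]='a': π[10]=0 (border '')
j=11 s[j]='b': π[11]=0 (border '')
j=12 s[j]='a': π[12]=0 (border '')
j=13 s[j]='c': π[13]=1 (border 'c')
j=14 s[j]='b': k: 1→0; π[14]=0 (border '')
j=15 s[j]='b': π[15]=0 (border '')
j=16 s[j]='b': π[16]=0 (border '')
j=17 s[j]='a': π[17]=0 (border '')
j=18 s[j]='c': π[18]=1 (border 'c')
j=19 s[j]='c': π[19]=2 (border 'cc')
j=20 s[j]='c': k: 2→1; π[20]=2 (border 'cc')
j=21 s[j]='b': π[21]=3 (border 'ccb')
j=22 s[j]='a': k: 3→0; π[22]=0 (border '')
j=23 s[j]='c': π[23]=1 (border 'c')
j=24 s[j]='c': π[24]=2 (border 'cc')
j=25 s[j]='c': k: 2→1; π[25]=2 (border 'cc')
j=26 s[j]='b': π[26]=3 (border 'ccb')
j=27 s[j]='c': k: 3→0; π[27]=1 (border 'c')
j=28 s[j]='c': π[28]=2 (border 'cc')
j=29 s[j]='b': π[29]=3 (border 'ccb')
j=30 s[j]='b': π[30]=4 (border 'ccbb')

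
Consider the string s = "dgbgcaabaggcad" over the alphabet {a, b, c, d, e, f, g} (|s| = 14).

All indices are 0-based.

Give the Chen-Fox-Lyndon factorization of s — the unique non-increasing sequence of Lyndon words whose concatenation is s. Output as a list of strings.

emit factor 1: 'dg' (i=0, period=2)
emit factor 2: 'bgc' (i=2, period=3)
emit factor 3: 'aabaggcad' (i=5, period=9)

["dg", "bgc", "aabaggcad"]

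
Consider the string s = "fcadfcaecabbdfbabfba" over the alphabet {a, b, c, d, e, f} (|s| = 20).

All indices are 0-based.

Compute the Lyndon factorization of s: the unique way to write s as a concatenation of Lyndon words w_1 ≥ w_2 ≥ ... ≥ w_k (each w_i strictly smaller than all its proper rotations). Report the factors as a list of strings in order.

emit factor 1: 'f' (i=0, period=1)
emit factor 2: 'c' (i=1, period=1)
emit factor 3: 'adfcaec' (i=2, period=7)
emit factor 4: 'abbdfbabfb' (i=9, period=10)
emit factor 5: 'a' (i=19, period=1)

["f", "c", "adfcaec", "abbdfbabfb", "a"]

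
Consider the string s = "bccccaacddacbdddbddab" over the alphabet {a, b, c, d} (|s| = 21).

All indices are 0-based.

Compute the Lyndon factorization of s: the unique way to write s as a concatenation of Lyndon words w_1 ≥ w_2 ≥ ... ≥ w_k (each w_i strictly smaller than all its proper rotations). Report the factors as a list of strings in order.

["bcccc", "aacddacbdddbddab"]

emit factor 1: 'bcccc' (i=0, period=5)
emit factor 2: 'aacddacbdddbddab' (i=5, period=16)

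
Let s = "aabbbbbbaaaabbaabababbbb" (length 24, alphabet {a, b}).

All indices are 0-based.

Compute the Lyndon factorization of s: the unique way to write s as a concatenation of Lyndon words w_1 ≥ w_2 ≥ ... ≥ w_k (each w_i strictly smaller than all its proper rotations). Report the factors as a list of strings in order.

emit factor 1: 'aabbbbbb' (i=0, period=8)
emit factor 2: 'aaaabbaabababbbb' (i=8, period=16)

["aabbbbbb", "aaaabbaabababbbb"]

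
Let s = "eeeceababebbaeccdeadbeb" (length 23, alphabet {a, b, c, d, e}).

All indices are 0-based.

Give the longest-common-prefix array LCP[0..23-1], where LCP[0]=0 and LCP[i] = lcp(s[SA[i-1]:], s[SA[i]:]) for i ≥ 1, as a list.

[0, 2, 1, 1, 0, 1, 2, 1, 1, 3, 0, 1, 1, 0, 1, 0, 2, 1, 2, 1, 2, 1, 2]

rank→(start, suffix):
  0 → (5, 'ababebbaeccdeadbeb')
  1 → (7, 'abebbaeccdeadbeb')
  2 → (18, 'adbeb')
  3 → (12, 'aeccdeadbeb')
  4 → (22, 'b')
  5 → (6, 'babebbaeccdeadbeb')
  6 → (11, 'baeccdeadbeb')
  7 → (10, 'bbaeccdeadbeb')
  8 → (20, 'beb')
  9 → (8, 'bebbaeccdeadbeb')
  10 → (14, 'ccdeadbeb')
  11 → (15, 'cdeadbeb')
  12 → (3, 'ceababebbaeccdeadbeb')
  13 → (19, 'dbeb')
  14 → (16, 'deadbeb')
  15 → (4, 'eababebbaeccdeadbeb')
  16 → (17, 'eadbeb')
  17 → (21, 'eb')
  18 → (9, 'ebbaeccdeadbeb')
  19 → (13, 'eccdeadbeb')
  20 → (2, 'eceababebbaeccdeadbeb')
  21 → (1, 'eeceababebbaeccdeadbeb')
  22 → (0, 'eeeceababebbaeccdeadbeb')

SA = [5, 7, 18, 12, 22, 6, 11, 10, 20, 8, 14, 15, 3, 19, 16, 4, 17, 21, 9, 13, 2, 1, 0]
rank  pair      lcp
   1  s[5:],s[7:]  2  'ab'
   2  s[7:],s[18:]  1  'a'
   3  s[18:],s[12:]  1  'a'
   4  s[12:],s[22:]  0  ''
   5  s[22:],s[6:]  1  'b'
   6  s[6:],s[11:]  2  'ba'
   7  s[11:],s[10:]  1  'b'
   8  s[10:],s[20:]  1  'b'
   9  s[20:],s[8:]  3  'beb'
  10  s[8:],s[14:]  0  ''
  11  s[14:],s[15:]  1  'c'
  12  s[15:],s[3:]  1  'c'
  13  s[3:],s[19:]  0  ''
  14  s[19:],s[16:]  1  'd'
  15  s[16:],s[4:]  0  ''
  16  s[4:],s[17:]  2  'ea'
  17  s[17:],s[21:]  1  'e'
  18  s[21:],s[9:]  2  'eb'
  19  s[9:],s[13:]  1  'e'
  20  s[13:],s[2:]  2  'ec'
  21  s[2:],s[1:]  1  'e'
  22  s[1:],s[0:]  2  'ee'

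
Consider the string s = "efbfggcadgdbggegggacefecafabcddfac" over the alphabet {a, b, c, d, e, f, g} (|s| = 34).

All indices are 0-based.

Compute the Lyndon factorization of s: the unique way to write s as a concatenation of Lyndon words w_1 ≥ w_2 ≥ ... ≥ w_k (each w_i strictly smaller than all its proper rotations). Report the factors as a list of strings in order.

emit factor 1: 'ef' (i=0, period=2)
emit factor 2: 'bfggc' (i=2, period=5)
emit factor 3: 'adgdbggeggg' (i=7, period=11)
emit factor 4: 'acefecaf' (i=18, period=8)
emit factor 5: 'abcddfac' (i=26, period=8)

["ef", "bfggc", "adgdbggeggg", "acefecaf", "abcddfac"]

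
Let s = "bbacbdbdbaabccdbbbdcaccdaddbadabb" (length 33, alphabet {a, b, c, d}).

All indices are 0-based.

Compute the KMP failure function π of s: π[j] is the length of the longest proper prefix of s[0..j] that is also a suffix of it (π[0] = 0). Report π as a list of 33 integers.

[0, 1, 0, 0, 1, 0, 1, 0, 1, 0, 0, 1, 0, 0, 0, 1, 2, 2, 0, 0, 0, 0, 0, 0, 0, 0, 0, 1, 0, 0, 0, 1, 2]

π[0] = 0
j=1 s[j]='b': π[1]=1 (border 'b')
j=2 s[j]='a': k: 1→0; π[2]=0 (border '')
j=3 s[j]='c': π[3]=0 (border '')
j=4 s[j]='b': π[4]=1 (border 'b')
j=5 s[j]='d': k: 1→0; π[5]=0 (border '')
j=6 s[j]='b': π[6]=1 (border 'b')
j=7 s[j]='d': k: 1→0; π[7]=0 (border '')
j=8 s[j]='b': π[8]=1 (border 'b')
j=9 s[j]='a': k: 1→0; π[9]=0 (border '')
j=10 s[j]='a': π[10]=0 (border '')
j=11 s[j]='b': π[11]=1 (border 'b')
j=12 s[j]='c': k: 1→0; π[12]=0 (border '')
j=13 s[j]='c': π[13]=0 (border '')
j=14 s[j]='d': π[14]=0 (border '')
j=15 s[j]='b': π[15]=1 (border 'b')
j=16 s[j]='b': π[16]=2 (border 'bb')
j=17 s[j]='b': k: 2→1; π[17]=2 (border 'bb')
j=18 s[j]='d': k: 2→1→0; π[18]=0 (border '')
j=19 s[j]='c': π[19]=0 (border '')
j=20 s[j]='a': π[20]=0 (border '')
j=21 s[j]='c': π[21]=0 (border '')
j=22 s[j]='c': π[22]=0 (border '')
j=23 s[j]='d': π[23]=0 (border '')
j=24 s[j]='a': π[24]=0 (border '')
j=25 s[j]='d': π[25]=0 (border '')
j=26 s[j]='d': π[26]=0 (border '')
j=27 s[j]='b': π[27]=1 (border 'b')
j=28 s[j]='a': k: 1→0; π[28]=0 (border '')
j=29 s[j]='d': π[29]=0 (border '')
j=30 s[j]='a': π[30]=0 (border '')
j=31 s[j]='b': π[31]=1 (border 'b')
j=32 s[j]='b': π[32]=2 (border 'bb')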